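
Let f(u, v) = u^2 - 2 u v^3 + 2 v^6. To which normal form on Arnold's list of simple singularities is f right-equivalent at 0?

A5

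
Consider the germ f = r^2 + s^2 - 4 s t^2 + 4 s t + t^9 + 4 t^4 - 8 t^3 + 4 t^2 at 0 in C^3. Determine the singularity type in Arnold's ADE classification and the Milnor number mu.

Type A_{8}, Milnor number mu = 8.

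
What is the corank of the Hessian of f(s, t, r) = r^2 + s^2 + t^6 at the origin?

The Hessian at 0 is [[2, 0, 0], [0, 0, 0], [0, 0, 2]] of rank 2; hence corank 1.

1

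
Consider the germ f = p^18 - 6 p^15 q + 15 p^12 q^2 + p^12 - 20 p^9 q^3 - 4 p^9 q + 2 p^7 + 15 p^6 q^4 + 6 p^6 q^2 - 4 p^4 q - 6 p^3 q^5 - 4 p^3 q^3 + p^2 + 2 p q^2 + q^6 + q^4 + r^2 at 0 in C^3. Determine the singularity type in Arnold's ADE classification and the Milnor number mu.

The Hessian of f at 0 is [[2, 0, 0], [0, 0, 0], [0, 0, 2]] with rank 2, so corank 1. A Groebner basis of the Jacobian ideal J(f) in C{p,q,r} is {p^3, p^2*q, p + q^2, r}; counting standard monomials gives mu = 5. Corank 1: A-series; mu = 5 gives A_5.

Type A_{5}, Milnor number mu = 5.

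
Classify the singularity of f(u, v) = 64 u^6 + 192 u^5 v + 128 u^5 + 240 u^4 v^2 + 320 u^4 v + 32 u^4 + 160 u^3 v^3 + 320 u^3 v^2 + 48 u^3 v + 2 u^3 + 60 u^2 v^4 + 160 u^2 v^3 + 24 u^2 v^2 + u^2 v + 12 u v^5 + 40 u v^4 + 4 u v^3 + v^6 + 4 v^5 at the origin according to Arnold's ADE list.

D_7

The Hessian of f at 0 has rank 0. Corank 2; j^3 = u^2*(2*u + v) has shape L^2 M (L != M), so D-series; mu = 7 gives D_7.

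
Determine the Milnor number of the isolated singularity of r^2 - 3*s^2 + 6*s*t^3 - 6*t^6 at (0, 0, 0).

The Hessian of f at 0 has rank 2. Corank 1: A-series; mu = 5 gives A_5.

5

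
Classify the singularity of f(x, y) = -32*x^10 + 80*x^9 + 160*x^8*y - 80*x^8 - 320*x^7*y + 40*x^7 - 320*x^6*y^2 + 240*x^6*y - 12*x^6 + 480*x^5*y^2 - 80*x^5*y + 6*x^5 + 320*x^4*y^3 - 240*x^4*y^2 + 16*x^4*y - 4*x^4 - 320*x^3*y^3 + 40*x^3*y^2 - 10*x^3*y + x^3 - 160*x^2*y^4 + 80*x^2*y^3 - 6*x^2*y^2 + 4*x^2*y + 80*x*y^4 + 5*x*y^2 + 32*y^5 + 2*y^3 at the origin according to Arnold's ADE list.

D_{6}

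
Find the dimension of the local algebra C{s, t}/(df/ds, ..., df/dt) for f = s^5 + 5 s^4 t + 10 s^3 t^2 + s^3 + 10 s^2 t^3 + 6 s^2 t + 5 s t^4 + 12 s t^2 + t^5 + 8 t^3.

8

The Hessian of f at 0 is [[0, 0], [0, 0]] with rank 0, so corank 2. A Groebner basis of the Jacobian ideal J(f) in C{s,t} is {t^5, s*t^3 + 7*t^4/4, s^2 + 4*s*t + 4*t^2}; counting standard monomials gives mu = 8. Corank 2; j^3 = (s + 2*t)^3 is a perfect cube, so E-series; the 5-jet and mu = 8 give E_8.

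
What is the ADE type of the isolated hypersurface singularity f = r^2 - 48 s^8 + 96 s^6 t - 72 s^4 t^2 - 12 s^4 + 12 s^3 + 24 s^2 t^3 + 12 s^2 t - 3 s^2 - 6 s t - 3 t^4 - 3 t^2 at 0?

A_3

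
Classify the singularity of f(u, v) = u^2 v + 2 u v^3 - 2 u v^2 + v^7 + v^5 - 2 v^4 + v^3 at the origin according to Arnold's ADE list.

D8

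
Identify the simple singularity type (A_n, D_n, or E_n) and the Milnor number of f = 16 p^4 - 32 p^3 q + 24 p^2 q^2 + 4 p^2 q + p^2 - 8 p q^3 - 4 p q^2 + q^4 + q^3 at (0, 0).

Type A_{2}, Milnor number mu = 2.

The Hessian of f at 0 has rank 1. Corank 1: A-series; mu = 2 gives A_2.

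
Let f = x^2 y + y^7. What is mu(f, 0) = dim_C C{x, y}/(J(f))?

The Hessian of f at 0 has rank 0. Corank 2; j^3 = x^2*y has shape L^2 M (L != M), so D-series; mu = 8 gives D_8.

8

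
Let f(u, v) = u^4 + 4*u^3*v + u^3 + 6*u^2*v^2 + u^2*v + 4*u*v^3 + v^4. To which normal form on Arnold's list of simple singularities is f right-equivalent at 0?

D_5

The Hessian of f at 0 has rank 0. Corank 2; j^3 = u^2*(u + v) has shape L^2 M (L != M), so D-series; mu = 5 gives D_5.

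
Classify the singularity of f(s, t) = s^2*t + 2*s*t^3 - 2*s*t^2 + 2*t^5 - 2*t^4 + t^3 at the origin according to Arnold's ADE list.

The Hessian of f at 0 has rank 0. Corank 2; j^3 = t*(s - t)^2 has shape L^2 M (L != M), so D-series; mu = 6 gives D_6.

D_6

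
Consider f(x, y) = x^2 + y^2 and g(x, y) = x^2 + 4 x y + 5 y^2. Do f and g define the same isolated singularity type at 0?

The Hessian of f at 0 is [[2, 0], [0, 2]] with rank 2, so corank 0. A Groebner basis of the Jacobian ideal J(f) in C{x,y} is {x, y}; counting standard monomials gives mu = 1. Corank 0: nondegenerate Morse point, so A_1. The Hessian of g at 0 is [[2, 4], [4, 10]] with rank 2, so corank 0. A Groebner basis of the Jacobian ideal J(g) in C{x,y} is {x, y}; counting standard monomials gives mu = 1. Corank 0: nondegenerate Morse point, so A_1. Both have type A_1, hence right-equivalent.

Yes.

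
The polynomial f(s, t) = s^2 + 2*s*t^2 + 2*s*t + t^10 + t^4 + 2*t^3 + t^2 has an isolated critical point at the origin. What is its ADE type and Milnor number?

Type A_{9}, Milnor number mu = 9.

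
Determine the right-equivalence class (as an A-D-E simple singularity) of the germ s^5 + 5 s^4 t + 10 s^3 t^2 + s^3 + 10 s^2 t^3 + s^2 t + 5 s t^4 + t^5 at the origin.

D_6

The Hessian of f at 0 is [[0, 0], [0, 0]] with rank 0, so corank 2. A Groebner basis of the Jacobian ideal J(f) in C{s,t} is {-s*t/5 + t^4, s*t^2, s^2 + s*t}; counting standard monomials gives mu = 6. Corank 2; j^3 = s^2*(s + t) has shape L^2 M (L != M), so D-series; mu = 6 gives D_6.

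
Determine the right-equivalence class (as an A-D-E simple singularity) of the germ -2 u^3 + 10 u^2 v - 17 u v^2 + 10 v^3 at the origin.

The Hessian of f at 0 is [[0, 0], [0, 0]] with rank 0, so corank 2. A Groebner basis of the Jacobian ideal J(f) in C{u,v} is {v^3, u^2 - 11*v^2/2, u*v - 5*v^2/2}; counting standard monomials gives mu = 4. Corank 2; j^3 = -(u - 2*v)*(2*u^2 - 6*u*v + 5*v^2) splits into three distinct lines over C (the quadratic factor has nonzero discriminant), so D_4.

D_4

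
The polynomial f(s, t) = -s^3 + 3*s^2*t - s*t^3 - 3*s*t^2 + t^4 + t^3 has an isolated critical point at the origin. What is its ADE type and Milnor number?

The Hessian of f at 0 is [[0, 0], [0, 0]] with rank 0, so corank 2. A Groebner basis of the Jacobian ideal J(f) in C{s,t} is {s^3 - 3*s^2*t - 6*s^2 + 12*s*t - 6*t^2, 3*s^2 + s*t^2 - 6*s*t + 3*t^2, 3*s^2 - 6*s*t + t^3 + 3*t^2}; counting standard monomials gives mu = 7. Corank 2; j^3 = -(s - t)^3 is a perfect cube, so E-series; the 4-jet and mu = 7 give E_7.

Type E7, Milnor number mu = 7.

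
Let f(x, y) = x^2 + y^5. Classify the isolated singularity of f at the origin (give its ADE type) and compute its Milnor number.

Type A_4, Milnor number mu = 4.

The Hessian of f at 0 has rank 1. Corank 1: A-series; mu = 4 gives A_4.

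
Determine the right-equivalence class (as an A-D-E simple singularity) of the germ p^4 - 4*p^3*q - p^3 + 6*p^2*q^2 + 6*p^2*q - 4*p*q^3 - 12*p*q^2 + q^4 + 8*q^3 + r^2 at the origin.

E6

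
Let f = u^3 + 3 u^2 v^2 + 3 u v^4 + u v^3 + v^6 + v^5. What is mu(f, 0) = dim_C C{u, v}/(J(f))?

7

The Hessian of f at 0 is [[0, 0], [0, 0]] with rank 0, so corank 2. A Groebner basis of the Jacobian ideal J(f) in C{u,v} is {-u^2 + v^4 - v^3/3, u^3, u^2*v + u^2/3 + v^3/9, u^2 + u*v^2 + v^3/3}; counting standard monomials gives mu = 7. Corank 2; j^3 = u^3 is a perfect cube, so E-series; the 4-jet and mu = 7 give E_7.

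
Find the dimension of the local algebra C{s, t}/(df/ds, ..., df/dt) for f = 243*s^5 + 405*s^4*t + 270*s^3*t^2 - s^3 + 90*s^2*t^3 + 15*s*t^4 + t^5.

8

The Hessian of f at 0 has rank 0. Corank 2; j^3 = -s^3 is a perfect cube, so E-series; the 5-jet and mu = 8 give E_8.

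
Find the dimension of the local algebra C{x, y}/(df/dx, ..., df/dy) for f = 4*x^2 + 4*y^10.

9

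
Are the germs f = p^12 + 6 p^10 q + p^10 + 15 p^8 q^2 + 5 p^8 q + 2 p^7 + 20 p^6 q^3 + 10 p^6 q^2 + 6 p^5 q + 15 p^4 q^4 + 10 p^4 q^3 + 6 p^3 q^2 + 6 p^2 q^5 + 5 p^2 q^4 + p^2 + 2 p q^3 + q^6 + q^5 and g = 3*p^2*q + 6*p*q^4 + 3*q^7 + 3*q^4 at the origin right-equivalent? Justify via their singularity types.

No.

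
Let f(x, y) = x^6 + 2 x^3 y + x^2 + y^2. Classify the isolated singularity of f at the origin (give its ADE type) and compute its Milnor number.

Type A_{1}, Milnor number mu = 1.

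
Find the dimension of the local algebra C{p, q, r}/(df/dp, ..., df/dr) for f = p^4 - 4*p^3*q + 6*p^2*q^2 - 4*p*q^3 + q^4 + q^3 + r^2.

6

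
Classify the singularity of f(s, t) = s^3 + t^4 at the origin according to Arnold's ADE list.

E_{6}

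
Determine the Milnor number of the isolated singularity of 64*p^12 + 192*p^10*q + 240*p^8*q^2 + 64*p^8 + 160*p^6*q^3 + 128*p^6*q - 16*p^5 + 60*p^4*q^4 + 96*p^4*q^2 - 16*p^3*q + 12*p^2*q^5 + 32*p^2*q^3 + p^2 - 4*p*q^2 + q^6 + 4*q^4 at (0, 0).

The Hessian of f at 0 has rank 1. Corank 1: A-series; mu = 5 gives A_5.

5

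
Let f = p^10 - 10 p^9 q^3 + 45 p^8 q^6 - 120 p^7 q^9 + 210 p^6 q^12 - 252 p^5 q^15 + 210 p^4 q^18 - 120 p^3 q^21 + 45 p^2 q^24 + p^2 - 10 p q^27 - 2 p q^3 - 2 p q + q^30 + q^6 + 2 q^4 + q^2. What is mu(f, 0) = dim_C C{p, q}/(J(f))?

9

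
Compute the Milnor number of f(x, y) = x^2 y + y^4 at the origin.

5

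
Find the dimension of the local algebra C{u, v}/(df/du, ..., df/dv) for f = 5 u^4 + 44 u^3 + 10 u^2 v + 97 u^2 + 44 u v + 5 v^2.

1

The Hessian of f at 0 has rank 2. Corank 0: nondegenerate Morse point, so A_1.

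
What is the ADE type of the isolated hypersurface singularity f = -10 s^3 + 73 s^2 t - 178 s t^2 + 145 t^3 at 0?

D_{4}

The Hessian of f at 0 has rank 0. Corank 2; j^3 = -(2*s - 5*t)*(5*s^2 - 24*s*t + 29*t^2) splits into three distinct lines over C (the quadratic factor has nonzero discriminant), so D_4.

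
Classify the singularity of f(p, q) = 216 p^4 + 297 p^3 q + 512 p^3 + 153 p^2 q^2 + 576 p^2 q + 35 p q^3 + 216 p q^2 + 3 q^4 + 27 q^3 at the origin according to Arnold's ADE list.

E_7

The Hessian of f at 0 has rank 0. Corank 2; j^3 = (8*p + 3*q)^3 is a perfect cube, so E-series; the 4-jet and mu = 7 give E_7.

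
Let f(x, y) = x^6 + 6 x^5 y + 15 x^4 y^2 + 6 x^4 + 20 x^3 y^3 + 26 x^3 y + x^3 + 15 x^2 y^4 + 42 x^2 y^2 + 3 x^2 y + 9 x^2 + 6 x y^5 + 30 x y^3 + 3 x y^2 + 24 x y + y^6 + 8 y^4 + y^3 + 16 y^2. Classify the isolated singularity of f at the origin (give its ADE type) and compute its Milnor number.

Type A_2, Milnor number mu = 2.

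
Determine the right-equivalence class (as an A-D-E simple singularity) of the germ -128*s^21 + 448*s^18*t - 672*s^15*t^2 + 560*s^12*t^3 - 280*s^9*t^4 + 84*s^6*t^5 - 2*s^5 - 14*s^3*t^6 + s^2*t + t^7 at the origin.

D_{8}

The Hessian of f at 0 is [[0, 0], [0, 0]] with rank 0, so corank 2. A Groebner basis of the Jacobian ideal J(f) in C{s,t} is {s^2/7 + t^6, s^3, s*t}; counting standard monomials gives mu = 8. Corank 2; j^3 = s^2*t has shape L^2 M (L != M), so D-series; mu = 8 gives D_8.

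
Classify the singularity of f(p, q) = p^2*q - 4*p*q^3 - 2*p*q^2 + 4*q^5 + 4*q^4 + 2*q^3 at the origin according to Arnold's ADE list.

D4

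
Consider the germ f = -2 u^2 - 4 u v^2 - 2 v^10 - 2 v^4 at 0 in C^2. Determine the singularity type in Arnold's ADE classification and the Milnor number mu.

Type A_{9}, Milnor number mu = 9.

The Hessian of f at 0 is [[-4, 0], [0, 0]] with rank 1, so corank 1. A Groebner basis of the Jacobian ideal J(f) in C{u,v} is {u^5, u^4*v, u + v^2}; counting standard monomials gives mu = 9. Corank 1: A-series; mu = 9 gives A_9.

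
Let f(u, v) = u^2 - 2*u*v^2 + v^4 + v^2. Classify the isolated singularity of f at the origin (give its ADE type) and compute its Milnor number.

Type A_{1}, Milnor number mu = 1.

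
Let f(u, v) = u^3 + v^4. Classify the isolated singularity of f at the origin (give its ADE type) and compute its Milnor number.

The Hessian of f at 0 has rank 0. Corank 2; j^3 = u^3 is a perfect cube, so E-series; the 4-jet and mu = 6 give E_6.

Type E6, Milnor number mu = 6.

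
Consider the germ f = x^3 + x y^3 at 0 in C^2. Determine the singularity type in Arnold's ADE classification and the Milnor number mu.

Type E7, Milnor number mu = 7.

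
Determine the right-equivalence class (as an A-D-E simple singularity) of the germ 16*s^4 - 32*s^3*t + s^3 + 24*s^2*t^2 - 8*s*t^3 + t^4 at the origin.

E6

The Hessian of f at 0 has rank 0. Corank 2; j^3 = s^3 is a perfect cube, so E-series; the 4-jet and mu = 6 give E_6.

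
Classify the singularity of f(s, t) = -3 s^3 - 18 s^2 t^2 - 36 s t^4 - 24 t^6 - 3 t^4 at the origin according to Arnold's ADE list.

E6

The Hessian of f at 0 has rank 0. Corank 2; j^3 = -3*s^3 is a perfect cube, so E-series; the 4-jet and mu = 6 give E_6.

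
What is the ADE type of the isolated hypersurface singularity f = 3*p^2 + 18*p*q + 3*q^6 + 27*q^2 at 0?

The Hessian of f at 0 has rank 1. Corank 1: A-series; mu = 5 gives A_5.

A5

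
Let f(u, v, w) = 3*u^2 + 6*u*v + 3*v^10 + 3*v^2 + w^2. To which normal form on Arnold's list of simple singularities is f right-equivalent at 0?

The Hessian of f at 0 is [[6, 6, 0], [6, 6, 0], [0, 0, 2]] with rank 2, so corank 1. A Groebner basis of the Jacobian ideal J(f) in C{u,v,w} is {v^9, u + v, w}; counting standard monomials gives mu = 9. Corank 1: A-series; mu = 9 gives A_9.

A_{9}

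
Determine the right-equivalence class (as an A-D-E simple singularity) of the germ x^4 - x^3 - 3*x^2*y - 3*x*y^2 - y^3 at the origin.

E_{6}

The Hessian of f at 0 has rank 0. Corank 2; j^3 = -(x + y)^3 is a perfect cube, so E-series; the 4-jet and mu = 6 give E_6.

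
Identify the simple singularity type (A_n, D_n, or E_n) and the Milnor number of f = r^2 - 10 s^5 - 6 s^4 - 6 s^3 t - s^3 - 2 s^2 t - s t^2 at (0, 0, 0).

Type D6, Milnor number mu = 6.

The Hessian of f at 0 has rank 1. Corank 2; j^3 = -s*(s + t)^2 has shape L^2 M (L != M), so D-series; mu = 6 gives D_6.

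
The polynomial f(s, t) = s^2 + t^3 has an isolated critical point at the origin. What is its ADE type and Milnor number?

The Hessian of f at 0 has rank 1. Corank 1: A-series; mu = 2 gives A_2.

Type A_2, Milnor number mu = 2.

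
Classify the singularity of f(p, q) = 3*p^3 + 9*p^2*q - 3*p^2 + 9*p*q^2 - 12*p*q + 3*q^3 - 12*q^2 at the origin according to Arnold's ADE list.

The Hessian of f at 0 has rank 1. Corank 1: A-series; mu = 2 gives A_2.

A_2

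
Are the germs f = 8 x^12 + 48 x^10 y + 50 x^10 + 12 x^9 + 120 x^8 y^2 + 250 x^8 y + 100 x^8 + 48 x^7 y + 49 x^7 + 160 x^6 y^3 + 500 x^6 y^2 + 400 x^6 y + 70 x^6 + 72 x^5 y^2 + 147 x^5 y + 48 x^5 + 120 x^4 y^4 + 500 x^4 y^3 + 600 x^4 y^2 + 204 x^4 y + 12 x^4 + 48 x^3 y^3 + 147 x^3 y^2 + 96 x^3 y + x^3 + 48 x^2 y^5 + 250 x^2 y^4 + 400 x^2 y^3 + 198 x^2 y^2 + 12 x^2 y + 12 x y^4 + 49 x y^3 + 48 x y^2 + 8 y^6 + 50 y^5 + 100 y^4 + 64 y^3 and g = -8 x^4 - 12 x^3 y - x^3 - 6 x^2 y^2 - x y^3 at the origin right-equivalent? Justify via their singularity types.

Yes.

The Hessian of f at 0 is [[0, 0], [0, 0]] with rank 0, so corank 2. A Groebner basis of the Jacobian ideal J(f) in C{x,y} is {-3*x^2/12956 - 6*x*y/3239 + y^4 - y^3/12956 - 12*y^2/3239, x^3 + 2373*x^2/3239 + 18984*x*y/3239 + 208087*y^3/3239 + 37968*y^2/3239, x^2*y - 1583*x^2/12956 - 3166*x*y/3239 - 623471*y^3/38868 - 6332*y^2/3239, 99*x^2/6478 + x*y^2 + 396*x*y/3239 + 25945*y^3/6478 + 792*y^2/3239}; counting standard monomials gives mu = 7. Corank 2; j^3 = (x + 4*y)^3 is a perfect cube, so E-series; the 4-jet and mu = 7 give E_7. The Hessian of g at 0 is [[0, 0], [0, 0]] with rank 0, so corank 2. A Groebner basis of the Jacobian ideal J(g) in C{x,y} is {3*x^2/4 + y^4 + y^3/4, x^3, x^2*y - x^2/4 - y^3/12, x^2 + x*y^2 + y^3/3}; counting standard monomials gives mu = 7. Corank 2; j^3 = -x^3 is a perfect cube, so E-series; the 4-jet and mu = 7 give E_7. Both have type E_7, hence right-equivalent.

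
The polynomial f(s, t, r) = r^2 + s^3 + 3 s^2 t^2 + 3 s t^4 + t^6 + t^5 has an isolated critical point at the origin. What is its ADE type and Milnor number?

Type E8, Milnor number mu = 8.

The Hessian of f at 0 has rank 1. Corank 2; j^3 = s^3 is a perfect cube, so E-series; the 5-jet and mu = 8 give E_8.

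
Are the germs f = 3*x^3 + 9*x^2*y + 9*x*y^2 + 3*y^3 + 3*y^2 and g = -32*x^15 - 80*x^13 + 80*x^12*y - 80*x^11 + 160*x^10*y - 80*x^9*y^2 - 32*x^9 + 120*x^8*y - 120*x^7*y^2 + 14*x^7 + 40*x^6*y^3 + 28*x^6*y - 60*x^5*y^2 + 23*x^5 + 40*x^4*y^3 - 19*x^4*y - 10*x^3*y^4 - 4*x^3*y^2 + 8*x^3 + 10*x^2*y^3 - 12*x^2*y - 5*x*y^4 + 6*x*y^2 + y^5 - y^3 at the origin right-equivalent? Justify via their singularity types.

No.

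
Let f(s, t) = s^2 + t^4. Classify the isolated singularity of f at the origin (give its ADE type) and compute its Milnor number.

The Hessian of f at 0 is [[2, 0], [0, 0]] with rank 1, so corank 1. A Groebner basis of the Jacobian ideal J(f) in C{s,t} is {t^3, s}; counting standard monomials gives mu = 3. Corank 1: A-series; mu = 3 gives A_3.

Type A_{3}, Milnor number mu = 3.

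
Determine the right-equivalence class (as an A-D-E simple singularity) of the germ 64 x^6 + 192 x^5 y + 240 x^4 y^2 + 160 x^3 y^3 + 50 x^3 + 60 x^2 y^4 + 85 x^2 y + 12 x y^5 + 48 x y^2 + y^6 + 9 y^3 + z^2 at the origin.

D_7

The Hessian of f at 0 has rank 1. Corank 2; j^3 = (2*x + y)*(5*x + 3*y)^2 has shape L^2 M (L != M), so D-series; mu = 7 gives D_7.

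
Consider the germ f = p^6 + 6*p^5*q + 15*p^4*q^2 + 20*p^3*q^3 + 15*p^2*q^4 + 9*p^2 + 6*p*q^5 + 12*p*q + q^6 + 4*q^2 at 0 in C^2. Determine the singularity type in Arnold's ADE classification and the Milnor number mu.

The Hessian of f at 0 is [[18, 12], [12, 8]] with rank 1, so corank 1. A Groebner basis of the Jacobian ideal J(f) in C{p,q} is {q^5, p + 2*q/3}; counting standard monomials gives mu = 5. Corank 1: A-series; mu = 5 gives A_5.

Type A5, Milnor number mu = 5.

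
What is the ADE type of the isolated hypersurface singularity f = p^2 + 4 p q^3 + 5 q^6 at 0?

A5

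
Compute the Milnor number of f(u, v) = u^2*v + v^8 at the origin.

9

The Hessian of f at 0 has rank 0. Corank 2; j^3 = u^2*v has shape L^2 M (L != M), so D-series; mu = 9 gives D_9.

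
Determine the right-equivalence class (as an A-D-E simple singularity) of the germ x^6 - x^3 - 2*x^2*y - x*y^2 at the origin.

D_7

The Hessian of f at 0 has rank 0. Corank 2; j^3 = -x*(x + y)^2 has shape L^2 M (L != M), so D-series; mu = 7 gives D_7.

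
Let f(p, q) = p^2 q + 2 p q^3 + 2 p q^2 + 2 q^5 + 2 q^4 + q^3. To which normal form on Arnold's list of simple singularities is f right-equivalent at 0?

D6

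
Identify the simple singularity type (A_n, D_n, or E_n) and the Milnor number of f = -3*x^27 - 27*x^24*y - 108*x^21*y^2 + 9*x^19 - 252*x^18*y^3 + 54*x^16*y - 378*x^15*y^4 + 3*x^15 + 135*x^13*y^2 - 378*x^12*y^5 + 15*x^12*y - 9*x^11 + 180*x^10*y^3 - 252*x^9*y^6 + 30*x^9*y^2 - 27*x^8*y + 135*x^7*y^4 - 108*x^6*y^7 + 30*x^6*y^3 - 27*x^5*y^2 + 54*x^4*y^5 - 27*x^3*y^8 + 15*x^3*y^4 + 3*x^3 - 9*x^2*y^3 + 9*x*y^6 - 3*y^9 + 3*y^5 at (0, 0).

Type E_8, Milnor number mu = 8.

The Hessian of f at 0 has rank 0. Corank 2; j^3 = 3*x^3 is a perfect cube, so E-series; the 5-jet and mu = 8 give E_8.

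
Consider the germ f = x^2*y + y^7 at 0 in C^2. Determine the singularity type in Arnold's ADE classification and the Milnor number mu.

Type D8, Milnor number mu = 8.

The Hessian of f at 0 has rank 0. Corank 2; j^3 = x^2*y has shape L^2 M (L != M), so D-series; mu = 8 gives D_8.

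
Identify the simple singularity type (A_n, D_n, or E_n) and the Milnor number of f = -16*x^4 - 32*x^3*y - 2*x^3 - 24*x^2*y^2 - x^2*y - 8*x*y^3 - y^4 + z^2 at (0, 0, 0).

Type D_{5}, Milnor number mu = 5.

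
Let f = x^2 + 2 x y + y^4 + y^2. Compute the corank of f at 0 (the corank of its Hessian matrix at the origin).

1

Hessian at 0 has rank 1.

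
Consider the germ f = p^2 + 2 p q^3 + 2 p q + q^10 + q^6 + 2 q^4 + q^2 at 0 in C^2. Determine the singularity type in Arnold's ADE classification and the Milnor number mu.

The Hessian of f at 0 is [[2, 2], [2, 2]] with rank 1, so corank 1. A Groebner basis of the Jacobian ideal J(f) in C{p,q} is {p^3 + 3*p^2*q + 3*p*q^2 - p - q, p + q^3 + q}; counting standard monomials gives mu = 9. Corank 1: A-series; mu = 9 gives A_9.

Type A_{9}, Milnor number mu = 9.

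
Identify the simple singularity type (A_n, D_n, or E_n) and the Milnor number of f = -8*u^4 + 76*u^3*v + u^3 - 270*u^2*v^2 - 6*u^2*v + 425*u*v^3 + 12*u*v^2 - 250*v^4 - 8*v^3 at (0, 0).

The Hessian of f at 0 has rank 0. Corank 2; j^3 = (u - 2*v)^3 is a perfect cube, so E-series; the 4-jet and mu = 7 give E_7.

Type E_7, Milnor number mu = 7.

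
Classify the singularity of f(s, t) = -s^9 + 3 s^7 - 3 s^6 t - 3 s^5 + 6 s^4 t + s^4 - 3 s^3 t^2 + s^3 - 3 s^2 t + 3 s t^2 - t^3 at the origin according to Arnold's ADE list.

The Hessian of f at 0 has rank 0. Corank 2; j^3 = (s - t)^3 is a perfect cube, so E-series; the 4-jet and mu = 6 give E_6.

E_{6}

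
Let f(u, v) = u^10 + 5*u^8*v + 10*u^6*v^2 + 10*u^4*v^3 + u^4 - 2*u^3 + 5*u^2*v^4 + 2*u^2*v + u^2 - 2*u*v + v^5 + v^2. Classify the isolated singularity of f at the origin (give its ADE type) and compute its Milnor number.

Type A_4, Milnor number mu = 4.

The Hessian of f at 0 has rank 1. Corank 1: A-series; mu = 4 gives A_4.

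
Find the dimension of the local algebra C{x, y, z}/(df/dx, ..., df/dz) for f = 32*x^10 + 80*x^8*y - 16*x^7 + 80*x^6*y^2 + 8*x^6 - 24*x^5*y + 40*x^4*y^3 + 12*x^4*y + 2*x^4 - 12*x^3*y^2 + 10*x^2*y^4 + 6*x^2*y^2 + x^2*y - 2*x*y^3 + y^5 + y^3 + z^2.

4

The Hessian of f at 0 has rank 1. Corank 2; j^3 = y*(x^2 + y^2) splits into three distinct lines over C (the quadratic factor has nonzero discriminant), so D_4.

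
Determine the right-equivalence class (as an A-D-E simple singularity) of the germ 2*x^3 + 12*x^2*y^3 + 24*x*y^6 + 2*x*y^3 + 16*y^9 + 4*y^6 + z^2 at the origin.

The Hessian of f at 0 is [[0, 0, 0], [0, 0, 0], [0, 0, 2]] with rank 1, so corank 2. A Groebner basis of the Jacobian ideal J(f) in C{x,y,z} is {x^3, x*y^2, 3*x^2 + y^3, z}; counting standard monomials gives mu = 7. Corank 2; j^3 = 2*x^3 is a perfect cube, so E-series; the 4-jet and mu = 7 give E_7.

E7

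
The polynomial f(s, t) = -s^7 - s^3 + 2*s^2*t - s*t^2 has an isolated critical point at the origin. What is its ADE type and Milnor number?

Type D8, Milnor number mu = 8.

The Hessian of f at 0 is [[0, 0], [0, 0]] with rank 0, so corank 2. A Groebner basis of the Jacobian ideal J(f) in C{s,t} is {-s*t/7 + t^6 + t^2/7, s*t^2 - t^3, s^2 - s*t}; counting standard monomials gives mu = 8. Corank 2; j^3 = -s*(s - t)^2 has shape L^2 M (L != M), so D-series; mu = 8 gives D_8.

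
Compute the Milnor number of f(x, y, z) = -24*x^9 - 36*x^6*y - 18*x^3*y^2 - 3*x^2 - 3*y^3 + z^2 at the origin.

The Hessian of f at 0 has rank 2. Corank 1: A-series; mu = 2 gives A_2.

2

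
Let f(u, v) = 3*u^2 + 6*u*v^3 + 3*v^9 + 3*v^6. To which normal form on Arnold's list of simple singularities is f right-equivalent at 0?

A_8

The Hessian of f at 0 has rank 1. Corank 1: A-series; mu = 8 gives A_8.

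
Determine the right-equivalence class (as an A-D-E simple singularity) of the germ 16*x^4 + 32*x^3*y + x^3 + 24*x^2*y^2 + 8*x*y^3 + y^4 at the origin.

E_6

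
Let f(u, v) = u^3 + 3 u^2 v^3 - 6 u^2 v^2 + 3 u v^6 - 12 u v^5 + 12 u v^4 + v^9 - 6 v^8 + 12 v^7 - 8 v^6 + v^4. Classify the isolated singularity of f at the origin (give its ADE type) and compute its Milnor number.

The Hessian of f at 0 is [[0, 0], [0, 0]] with rank 0, so corank 2. A Groebner basis of the Jacobian ideal J(f) in C{u,v} is {u^3, u^2*v, -u^2/4 + u*v^2, v^3}; counting standard monomials gives mu = 6. Corank 2; j^3 = u^3 is a perfect cube, so E-series; the 4-jet and mu = 6 give E_6.

Type E_6, Milnor number mu = 6.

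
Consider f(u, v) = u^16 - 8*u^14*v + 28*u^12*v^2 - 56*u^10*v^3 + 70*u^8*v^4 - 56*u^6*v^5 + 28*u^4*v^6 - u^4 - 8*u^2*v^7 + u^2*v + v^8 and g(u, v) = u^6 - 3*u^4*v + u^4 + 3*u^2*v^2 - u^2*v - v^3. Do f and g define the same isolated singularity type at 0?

The Hessian of f at 0 is [[0, 0], [0, 0]] with rank 0, so corank 2. A Groebner basis of the Jacobian ideal J(f) in C{u,v} is {u^2/8 + v^7, u^3, u*v}; counting standard monomials gives mu = 9. Corank 2; j^3 = u^2*v has shape L^2 M (L != M), so D-series; mu = 9 gives D_9. The Hessian of g at 0 is [[0, 0], [0, 0]] with rank 0, so corank 2. A Groebner basis of the Jacobian ideal J(g) in C{u,v} is {v^3, u^2 + 3*v^2, u*v}; counting standard monomials gives mu = 4. Corank 2; j^3 = -v*(u^2 + v^2) splits into three distinct lines over C (the quadratic factor has nonzero discriminant), so D_4. f is D_9 but g is D_4, hence not right-equivalent.

No.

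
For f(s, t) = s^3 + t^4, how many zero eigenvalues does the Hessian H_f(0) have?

2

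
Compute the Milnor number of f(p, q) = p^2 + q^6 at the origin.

5

The Hessian of f at 0 has rank 1. Corank 1: A-series; mu = 5 gives A_5.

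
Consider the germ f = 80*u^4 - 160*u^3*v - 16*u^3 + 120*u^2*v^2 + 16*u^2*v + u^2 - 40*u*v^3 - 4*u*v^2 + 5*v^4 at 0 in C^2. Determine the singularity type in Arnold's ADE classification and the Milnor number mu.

Type A3, Milnor number mu = 3.

The Hessian of f at 0 has rank 1. Corank 1: A-series; mu = 3 gives A_3.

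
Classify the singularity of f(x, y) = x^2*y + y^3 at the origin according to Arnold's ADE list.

D4

The Hessian of f at 0 is [[0, 0], [0, 0]] with rank 0, so corank 2. A Groebner basis of the Jacobian ideal J(f) in C{x,y} is {y^3, x^2 + 3*y^2, x*y}; counting standard monomials gives mu = 4. Corank 2; j^3 = y*(x^2 + y^2) splits into three distinct lines over C (the quadratic factor has nonzero discriminant), so D_4.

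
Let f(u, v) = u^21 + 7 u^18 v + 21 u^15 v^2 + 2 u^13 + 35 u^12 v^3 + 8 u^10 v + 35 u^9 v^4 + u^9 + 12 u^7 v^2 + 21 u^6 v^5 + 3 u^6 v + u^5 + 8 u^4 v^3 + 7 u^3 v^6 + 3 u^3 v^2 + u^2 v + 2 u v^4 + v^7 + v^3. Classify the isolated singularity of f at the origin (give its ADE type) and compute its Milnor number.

The Hessian of f at 0 has rank 0. Corank 2; j^3 = v*(u^2 + v^2) splits into three distinct lines over C (the quadratic factor has nonzero discriminant), so D_4.

Type D_{4}, Milnor number mu = 4.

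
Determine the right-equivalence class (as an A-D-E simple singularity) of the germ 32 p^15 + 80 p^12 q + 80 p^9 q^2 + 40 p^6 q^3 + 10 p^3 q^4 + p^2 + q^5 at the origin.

The Hessian of f at 0 is [[2, 0], [0, 0]] with rank 1, so corank 1. A Groebner basis of the Jacobian ideal J(f) in C{p,q} is {q^4, p}; counting standard monomials gives mu = 4. Corank 1: A-series; mu = 4 gives A_4.

A4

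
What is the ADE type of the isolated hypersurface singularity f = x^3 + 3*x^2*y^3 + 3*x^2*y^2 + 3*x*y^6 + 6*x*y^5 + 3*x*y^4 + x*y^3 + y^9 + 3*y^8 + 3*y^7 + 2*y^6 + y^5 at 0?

E_7

The Hessian of f at 0 has rank 0. Corank 2; j^3 = x^3 is a perfect cube, so E-series; the 4-jet and mu = 7 give E_7.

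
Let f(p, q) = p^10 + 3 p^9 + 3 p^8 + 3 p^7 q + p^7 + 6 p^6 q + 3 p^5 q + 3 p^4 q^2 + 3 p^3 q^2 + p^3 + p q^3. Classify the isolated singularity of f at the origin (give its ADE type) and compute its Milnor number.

The Hessian of f at 0 is [[0, 0], [0, 0]] with rank 0, so corank 2. A Groebner basis of the Jacobian ideal J(f) in C{p,q} is {p^3, p*q^2, 3*p^2 + q^3}; counting standard monomials gives mu = 7. Corank 2; j^3 = p^3 is a perfect cube, so E-series; the 4-jet and mu = 7 give E_7.

Type E7, Milnor number mu = 7.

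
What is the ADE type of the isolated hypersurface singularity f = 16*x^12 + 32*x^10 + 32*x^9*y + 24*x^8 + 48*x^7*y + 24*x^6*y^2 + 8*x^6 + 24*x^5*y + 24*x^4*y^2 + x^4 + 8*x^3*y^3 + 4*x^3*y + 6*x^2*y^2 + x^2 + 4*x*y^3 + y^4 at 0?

The Hessian of f at 0 has rank 1. Corank 1: A-series; mu = 3 gives A_3.

A_{3}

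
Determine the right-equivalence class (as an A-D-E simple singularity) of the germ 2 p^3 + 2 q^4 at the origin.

E_{6}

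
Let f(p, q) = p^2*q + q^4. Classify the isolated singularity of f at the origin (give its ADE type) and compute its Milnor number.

The Hessian of f at 0 is [[0, 0], [0, 0]] with rank 0, so corank 2. A Groebner basis of the Jacobian ideal J(f) in C{p,q} is {p^3, p^2/4 + q^3, p*q}; counting standard monomials gives mu = 5. Corank 2; j^3 = p^2*q has shape L^2 M (L != M), so D-series; mu = 5 gives D_5.

Type D_{5}, Milnor number mu = 5.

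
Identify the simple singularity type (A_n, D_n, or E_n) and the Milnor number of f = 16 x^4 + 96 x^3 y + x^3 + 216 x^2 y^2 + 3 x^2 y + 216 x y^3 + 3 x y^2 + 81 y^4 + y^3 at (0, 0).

Type E_6, Milnor number mu = 6.

The Hessian of f at 0 has rank 0. Corank 2; j^3 = (x + y)^3 is a perfect cube, so E-series; the 4-jet and mu = 6 give E_6.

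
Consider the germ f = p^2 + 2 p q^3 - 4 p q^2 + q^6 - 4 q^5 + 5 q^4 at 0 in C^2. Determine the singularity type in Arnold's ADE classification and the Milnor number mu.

Type A3, Milnor number mu = 3.

The Hessian of f at 0 has rank 1. Corank 1: A-series; mu = 3 gives A_3.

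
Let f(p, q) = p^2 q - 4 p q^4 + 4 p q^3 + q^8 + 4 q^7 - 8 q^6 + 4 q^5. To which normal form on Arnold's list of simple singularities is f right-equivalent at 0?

D_9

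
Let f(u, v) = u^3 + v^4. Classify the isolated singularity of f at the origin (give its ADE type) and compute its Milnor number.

Type E_6, Milnor number mu = 6.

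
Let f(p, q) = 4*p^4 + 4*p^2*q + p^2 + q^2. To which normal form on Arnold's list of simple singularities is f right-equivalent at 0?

The Hessian of f at 0 has rank 2. Corank 0: nondegenerate Morse point, so A_1.

A1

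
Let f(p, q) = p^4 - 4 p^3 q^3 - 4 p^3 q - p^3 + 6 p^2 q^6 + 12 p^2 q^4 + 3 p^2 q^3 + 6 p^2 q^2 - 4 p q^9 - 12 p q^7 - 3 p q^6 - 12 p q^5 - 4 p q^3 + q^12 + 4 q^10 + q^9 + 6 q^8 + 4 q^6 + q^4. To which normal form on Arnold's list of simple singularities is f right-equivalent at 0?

E6

The Hessian of f at 0 is [[0, 0], [0, 0]] with rank 0, so corank 2. A Groebner basis of the Jacobian ideal J(f) in C{p,q} is {q^4, p*q^2 - q^3/3, p^2}; counting standard monomials gives mu = 6. Corank 2; j^3 = -p^3 is a perfect cube, so E-series; the 4-jet and mu = 6 give E_6.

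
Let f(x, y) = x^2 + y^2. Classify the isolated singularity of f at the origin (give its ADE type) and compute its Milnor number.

The Hessian of f at 0 is [[2, 0], [0, 2]] with rank 2, so corank 0. A Groebner basis of the Jacobian ideal J(f) in C{x,y} is {x, y}; counting standard monomials gives mu = 1. Corank 0: nondegenerate Morse point, so A_1.

Type A1, Milnor number mu = 1.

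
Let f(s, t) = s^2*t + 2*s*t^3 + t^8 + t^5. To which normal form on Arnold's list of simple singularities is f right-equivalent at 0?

D9

The Hessian of f at 0 is [[0, 0], [0, 0]] with rank 0, so corank 2. A Groebner basis of the Jacobian ideal J(f) in C{s,t} is {s^4, s^3*t - s^2/8 - s*t^2/8, s^3 + s^2*t^2, s*t + t^3}; counting standard monomials gives mu = 9. Corank 2; j^3 = s^2*t has shape L^2 M (L != M), so D-series; mu = 9 gives D_9.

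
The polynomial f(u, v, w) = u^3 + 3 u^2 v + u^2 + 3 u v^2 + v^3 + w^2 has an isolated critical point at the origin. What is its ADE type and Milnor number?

Type A_{2}, Milnor number mu = 2.

The Hessian of f at 0 is [[2, 0, 0], [0, 0, 0], [0, 0, 2]] with rank 2, so corank 1. A Groebner basis of the Jacobian ideal J(f) in C{u,v,w} is {v^2, u, w}; counting standard monomials gives mu = 2. Corank 1: A-series; mu = 2 gives A_2.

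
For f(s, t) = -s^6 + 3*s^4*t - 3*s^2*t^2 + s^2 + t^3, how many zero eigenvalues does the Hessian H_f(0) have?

1

Hessian at 0 has rank 1.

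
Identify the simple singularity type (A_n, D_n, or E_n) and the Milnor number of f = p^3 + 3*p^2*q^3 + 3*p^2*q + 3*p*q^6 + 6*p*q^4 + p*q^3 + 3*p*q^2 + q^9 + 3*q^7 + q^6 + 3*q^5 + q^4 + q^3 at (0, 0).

Type E_7, Milnor number mu = 7.

The Hessian of f at 0 is [[0, 0], [0, 0]] with rank 0, so corank 2. A Groebner basis of the Jacobian ideal J(f) in C{p,q} is {p^3 + 3*p^2*q + 6*p^2 + 12*p*q + 6*q^2, -3*p^2 + p*q^2 - 6*p*q - 3*q^2, 3*p^2 + 6*p*q + q^3 + 3*q^2}; counting standard monomials gives mu = 7. Corank 2; j^3 = (p + q)^3 is a perfect cube, so E-series; the 4-jet and mu = 7 give E_7.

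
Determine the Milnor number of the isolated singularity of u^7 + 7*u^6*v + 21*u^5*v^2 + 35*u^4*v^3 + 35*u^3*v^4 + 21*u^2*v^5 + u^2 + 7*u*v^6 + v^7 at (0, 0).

The Hessian of f at 0 is [[2, 0], [0, 0]] with rank 1, so corank 1. A Groebner basis of the Jacobian ideal J(f) in C{u,v} is {v^6, u}; counting standard monomials gives mu = 6. Corank 1: A-series; mu = 6 gives A_6.

6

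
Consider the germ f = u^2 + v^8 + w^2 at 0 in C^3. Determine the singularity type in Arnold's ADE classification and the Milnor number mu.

The Hessian of f at 0 is [[2, 0, 0], [0, 0, 0], [0, 0, 2]] with rank 2, so corank 1. A Groebner basis of the Jacobian ideal J(f) in C{u,v,w} is {v^7, u, w}; counting standard monomials gives mu = 7. Corank 1: A-series; mu = 7 gives A_7.

Type A_{7}, Milnor number mu = 7.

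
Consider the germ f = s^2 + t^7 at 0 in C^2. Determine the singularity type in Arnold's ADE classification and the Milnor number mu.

Type A_{6}, Milnor number mu = 6.

The Hessian of f at 0 has rank 1. Corank 1: A-series; mu = 6 gives A_6.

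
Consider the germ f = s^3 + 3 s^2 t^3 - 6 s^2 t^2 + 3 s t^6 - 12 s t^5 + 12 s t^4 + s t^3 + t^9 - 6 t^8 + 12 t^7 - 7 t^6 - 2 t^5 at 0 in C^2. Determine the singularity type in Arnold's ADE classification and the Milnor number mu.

Type E_7, Milnor number mu = 7.

The Hessian of f at 0 is [[0, 0], [0, 0]] with rank 0, so corank 2. A Groebner basis of the Jacobian ideal J(f) in C{s,t} is {-s^2/4 + t^4 - t^3/12, s^3, s^2*t + s^2/12 + t^3/36, -s^2/2 + s*t^2 - t^3/6}; counting standard monomials gives mu = 7. Corank 2; j^3 = s^3 is a perfect cube, so E-series; the 4-jet and mu = 7 give E_7.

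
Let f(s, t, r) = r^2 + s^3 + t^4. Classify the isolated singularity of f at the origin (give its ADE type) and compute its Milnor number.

Type E6, Milnor number mu = 6.

The Hessian of f at 0 has rank 1. Corank 2; j^3 = s^3 is a perfect cube, so E-series; the 4-jet and mu = 6 give E_6.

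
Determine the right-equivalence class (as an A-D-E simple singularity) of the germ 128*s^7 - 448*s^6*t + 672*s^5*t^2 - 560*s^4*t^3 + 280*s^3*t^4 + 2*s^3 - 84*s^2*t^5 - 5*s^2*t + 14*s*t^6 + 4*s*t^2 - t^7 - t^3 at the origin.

The Hessian of f at 0 is [[0, 0], [0, 0]] with rank 0, so corank 2. A Groebner basis of the Jacobian ideal J(f) in C{s,t} is {-s*t/14 + t^6 + t^2/14, s*t^2 - t^3, s^2 - 3*s*t/2 + t^2/2}; counting standard monomials gives mu = 8. Corank 2; j^3 = (s - t)^2*(2*s - t) has shape L^2 M (L != M), so D-series; mu = 8 gives D_8.

D_{8}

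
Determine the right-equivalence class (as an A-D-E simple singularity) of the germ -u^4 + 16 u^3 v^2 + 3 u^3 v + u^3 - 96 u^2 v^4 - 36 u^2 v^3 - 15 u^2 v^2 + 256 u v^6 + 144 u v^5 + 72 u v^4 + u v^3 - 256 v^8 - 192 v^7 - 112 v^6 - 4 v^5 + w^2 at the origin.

E_{7}

The Hessian of f at 0 is [[0, 0, 0], [0, 0, 0], [0, 0, 2]] with rank 1, so corank 2. A Groebner basis of the Jacobian ideal J(f) in C{u,v,w} is {-3*u^2/31 + v^4 - v^3/31, u^3, u^2*v + u^2/31 + v^3/93, -10*u^2/31 + u*v^2 - 10*v^3/93, w}; counting standard monomials gives mu = 7. Corank 2; j^3 = u^3 is a perfect cube, so E-series; the 4-jet and mu = 7 give E_7.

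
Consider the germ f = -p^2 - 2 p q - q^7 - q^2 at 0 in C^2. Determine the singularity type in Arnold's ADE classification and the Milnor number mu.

Type A6, Milnor number mu = 6.

The Hessian of f at 0 has rank 1. Corank 1: A-series; mu = 6 gives A_6.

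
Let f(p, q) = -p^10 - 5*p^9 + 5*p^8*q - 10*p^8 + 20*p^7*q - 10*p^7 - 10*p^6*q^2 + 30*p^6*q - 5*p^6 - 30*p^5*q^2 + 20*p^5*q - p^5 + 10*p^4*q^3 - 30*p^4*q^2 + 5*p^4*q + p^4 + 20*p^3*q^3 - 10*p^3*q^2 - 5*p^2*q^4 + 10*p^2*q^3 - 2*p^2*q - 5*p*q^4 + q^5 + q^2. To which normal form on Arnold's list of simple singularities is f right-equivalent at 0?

The Hessian of f at 0 has rank 1. Corank 1: A-series; mu = 4 gives A_4.

A_4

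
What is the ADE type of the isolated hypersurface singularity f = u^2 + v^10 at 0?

A_9

The Hessian of f at 0 has rank 1. Corank 1: A-series; mu = 9 gives A_9.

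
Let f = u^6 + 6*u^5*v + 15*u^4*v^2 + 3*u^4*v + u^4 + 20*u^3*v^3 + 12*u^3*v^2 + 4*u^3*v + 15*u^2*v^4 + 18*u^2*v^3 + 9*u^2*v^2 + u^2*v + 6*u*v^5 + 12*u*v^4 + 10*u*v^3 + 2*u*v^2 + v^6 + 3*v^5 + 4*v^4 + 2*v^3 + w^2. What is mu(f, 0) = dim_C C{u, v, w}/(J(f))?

The Hessian of f at 0 has rank 1. Corank 2; j^3 = v*(u^2 + 2*u*v + 2*v^2) splits into three distinct lines over C (the quadratic factor has nonzero discriminant), so D_4.

4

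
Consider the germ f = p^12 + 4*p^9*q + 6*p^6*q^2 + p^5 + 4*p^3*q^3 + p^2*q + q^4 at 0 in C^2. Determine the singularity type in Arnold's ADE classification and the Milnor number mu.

Type D_{5}, Milnor number mu = 5.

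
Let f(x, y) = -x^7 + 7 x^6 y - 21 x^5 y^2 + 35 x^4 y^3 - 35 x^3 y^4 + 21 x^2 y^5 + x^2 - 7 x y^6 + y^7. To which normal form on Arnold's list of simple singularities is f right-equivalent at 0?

A_{6}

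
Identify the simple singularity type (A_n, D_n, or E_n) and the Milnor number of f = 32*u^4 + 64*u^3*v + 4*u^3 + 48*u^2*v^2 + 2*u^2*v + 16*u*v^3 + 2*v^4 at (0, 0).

The Hessian of f at 0 is [[0, 0], [0, 0]] with rank 0, so corank 2. A Groebner basis of the Jacobian ideal J(f) in C{u,v} is {u*v^2, -u*v/8 + v^3, u^2 + u*v/2}; counting standard monomials gives mu = 5. Corank 2; j^3 = 2*u^2*(2*u + v) has shape L^2 M (L != M), so D-series; mu = 5 gives D_5.

Type D_{5}, Milnor number mu = 5.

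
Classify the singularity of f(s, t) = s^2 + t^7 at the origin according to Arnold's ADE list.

The Hessian of f at 0 is [[2, 0], [0, 0]] with rank 1, so corank 1. A Groebner basis of the Jacobian ideal J(f) in C{s,t} is {t^6, s}; counting standard monomials gives mu = 6. Corank 1: A-series; mu = 6 gives A_6.

A_{6}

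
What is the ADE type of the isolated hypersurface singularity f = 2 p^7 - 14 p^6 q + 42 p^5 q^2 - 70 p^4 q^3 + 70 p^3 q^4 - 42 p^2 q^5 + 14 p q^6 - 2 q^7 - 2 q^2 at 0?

The Hessian of f at 0 is [[0, 0], [0, -4]] with rank 1, so corank 1. A Groebner basis of the Jacobian ideal J(f) in C{p,q} is {p^6, q}; counting standard monomials gives mu = 6. Corank 1: A-series; mu = 6 gives A_6.

A_6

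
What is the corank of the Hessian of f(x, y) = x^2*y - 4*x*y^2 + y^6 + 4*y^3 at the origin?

Hessian at 0 has rank 0.

2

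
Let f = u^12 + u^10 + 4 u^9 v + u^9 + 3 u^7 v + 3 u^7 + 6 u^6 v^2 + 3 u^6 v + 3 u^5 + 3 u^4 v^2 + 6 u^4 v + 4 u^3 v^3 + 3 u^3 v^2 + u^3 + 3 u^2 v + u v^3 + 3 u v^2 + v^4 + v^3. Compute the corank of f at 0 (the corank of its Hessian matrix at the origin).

Hessian at 0 has rank 0.

2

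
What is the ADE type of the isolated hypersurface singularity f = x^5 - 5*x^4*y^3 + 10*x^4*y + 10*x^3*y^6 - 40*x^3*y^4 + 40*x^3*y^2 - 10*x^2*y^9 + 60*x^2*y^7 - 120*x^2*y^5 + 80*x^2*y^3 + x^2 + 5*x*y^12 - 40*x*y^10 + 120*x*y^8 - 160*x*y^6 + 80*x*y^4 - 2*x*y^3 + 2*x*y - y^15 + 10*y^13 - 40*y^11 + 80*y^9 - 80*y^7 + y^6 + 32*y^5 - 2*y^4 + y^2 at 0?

A_{4}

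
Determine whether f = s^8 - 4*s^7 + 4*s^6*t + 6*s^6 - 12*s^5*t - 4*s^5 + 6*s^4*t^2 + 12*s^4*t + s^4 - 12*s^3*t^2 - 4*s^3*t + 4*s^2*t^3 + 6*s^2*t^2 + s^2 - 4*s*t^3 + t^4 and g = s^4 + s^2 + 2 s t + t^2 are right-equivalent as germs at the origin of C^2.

Yes.

The Hessian of f at 0 is [[2, 0], [0, 0]] with rank 1, so corank 1. A Groebner basis of the Jacobian ideal J(f) in C{s,t} is {t^3, s}; counting standard monomials gives mu = 3. Corank 1: A-series; mu = 3 gives A_3. The Hessian of g at 0 is [[2, 2], [2, 2]] with rank 1, so corank 1. A Groebner basis of the Jacobian ideal J(g) in C{s,t} is {t^3, s + t}; counting standard monomials gives mu = 3. Corank 1: A-series; mu = 3 gives A_3. Both have type A_3, hence right-equivalent.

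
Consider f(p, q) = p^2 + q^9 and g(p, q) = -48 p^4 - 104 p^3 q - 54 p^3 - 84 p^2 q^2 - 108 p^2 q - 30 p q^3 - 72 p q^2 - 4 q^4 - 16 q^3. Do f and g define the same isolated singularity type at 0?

No.

The Hessian of f at 0 has rank 1. Corank 1: A-series; mu = 8 gives A_8. The Hessian of g at 0 has rank 0. Corank 2; j^3 = -2*(3*p + 2*q)^3 is a perfect cube, so E-series; the 4-jet and mu = 7 give E_7. f is A_8 but g is E_7, hence not right-equivalent.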